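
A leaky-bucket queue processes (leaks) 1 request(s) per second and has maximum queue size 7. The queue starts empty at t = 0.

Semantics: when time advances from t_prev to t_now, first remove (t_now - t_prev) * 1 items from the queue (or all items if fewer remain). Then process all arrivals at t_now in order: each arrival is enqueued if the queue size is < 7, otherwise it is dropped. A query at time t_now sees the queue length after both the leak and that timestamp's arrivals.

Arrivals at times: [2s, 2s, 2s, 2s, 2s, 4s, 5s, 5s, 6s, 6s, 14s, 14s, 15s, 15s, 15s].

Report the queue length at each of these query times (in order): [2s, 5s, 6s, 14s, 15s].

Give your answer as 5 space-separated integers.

Answer: 5 5 6 2 4

Derivation:
Queue lengths at query times:
  query t=2s: backlog = 5
  query t=5s: backlog = 5
  query t=6s: backlog = 6
  query t=14s: backlog = 2
  query t=15s: backlog = 4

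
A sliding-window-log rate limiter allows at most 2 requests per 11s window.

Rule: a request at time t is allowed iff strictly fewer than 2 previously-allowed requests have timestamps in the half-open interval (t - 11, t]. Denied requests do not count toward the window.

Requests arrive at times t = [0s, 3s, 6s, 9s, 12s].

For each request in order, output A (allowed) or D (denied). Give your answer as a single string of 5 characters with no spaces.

Tracking allowed requests in the window:
  req#1 t=0s: ALLOW
  req#2 t=3s: ALLOW
  req#3 t=6s: DENY
  req#4 t=9s: DENY
  req#5 t=12s: ALLOW

Answer: AADDA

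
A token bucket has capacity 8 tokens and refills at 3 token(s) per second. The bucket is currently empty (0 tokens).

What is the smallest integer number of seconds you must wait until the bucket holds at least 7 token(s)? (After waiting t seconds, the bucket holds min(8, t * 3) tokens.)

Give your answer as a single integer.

Need t * 3 >= 7, so t >= 7/3.
Smallest integer t = ceil(7/3) = 3.

Answer: 3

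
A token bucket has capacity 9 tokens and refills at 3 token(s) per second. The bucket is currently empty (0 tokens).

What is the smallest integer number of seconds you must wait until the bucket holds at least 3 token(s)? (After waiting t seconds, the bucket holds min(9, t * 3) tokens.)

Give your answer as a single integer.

Answer: 1

Derivation:
Need t * 3 >= 3, so t >= 3/3.
Smallest integer t = ceil(3/3) = 1.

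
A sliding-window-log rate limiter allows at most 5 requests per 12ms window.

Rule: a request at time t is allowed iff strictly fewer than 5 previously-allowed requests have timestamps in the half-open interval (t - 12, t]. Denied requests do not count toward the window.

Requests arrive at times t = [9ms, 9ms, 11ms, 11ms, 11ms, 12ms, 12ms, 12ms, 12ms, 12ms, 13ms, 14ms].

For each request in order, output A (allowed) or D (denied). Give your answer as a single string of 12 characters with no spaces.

Answer: AAAAADDDDDDD

Derivation:
Tracking allowed requests in the window:
  req#1 t=9ms: ALLOW
  req#2 t=9ms: ALLOW
  req#3 t=11ms: ALLOW
  req#4 t=11ms: ALLOW
  req#5 t=11ms: ALLOW
  req#6 t=12ms: DENY
  req#7 t=12ms: DENY
  req#8 t=12ms: DENY
  req#9 t=12ms: DENY
  req#10 t=12ms: DENY
  req#11 t=13ms: DENY
  req#12 t=14ms: DENY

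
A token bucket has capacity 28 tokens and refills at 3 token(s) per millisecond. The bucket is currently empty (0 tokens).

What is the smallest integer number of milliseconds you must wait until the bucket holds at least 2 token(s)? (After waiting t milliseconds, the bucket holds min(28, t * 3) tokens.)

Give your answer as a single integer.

Answer: 1

Derivation:
Need t * 3 >= 2, so t >= 2/3.
Smallest integer t = ceil(2/3) = 1.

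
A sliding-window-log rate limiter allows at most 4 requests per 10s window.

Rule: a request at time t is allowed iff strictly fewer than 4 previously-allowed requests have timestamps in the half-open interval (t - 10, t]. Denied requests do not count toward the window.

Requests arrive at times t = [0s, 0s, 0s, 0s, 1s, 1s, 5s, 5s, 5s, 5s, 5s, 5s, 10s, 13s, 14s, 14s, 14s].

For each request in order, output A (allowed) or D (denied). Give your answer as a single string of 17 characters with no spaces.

Answer: AAAADDDDDDDDAAAAD

Derivation:
Tracking allowed requests in the window:
  req#1 t=0s: ALLOW
  req#2 t=0s: ALLOW
  req#3 t=0s: ALLOW
  req#4 t=0s: ALLOW
  req#5 t=1s: DENY
  req#6 t=1s: DENY
  req#7 t=5s: DENY
  req#8 t=5s: DENY
  req#9 t=5s: DENY
  req#10 t=5s: DENY
  req#11 t=5s: DENY
  req#12 t=5s: DENY
  req#13 t=10s: ALLOW
  req#14 t=13s: ALLOW
  req#15 t=14s: ALLOW
  req#16 t=14s: ALLOW
  req#17 t=14s: DENY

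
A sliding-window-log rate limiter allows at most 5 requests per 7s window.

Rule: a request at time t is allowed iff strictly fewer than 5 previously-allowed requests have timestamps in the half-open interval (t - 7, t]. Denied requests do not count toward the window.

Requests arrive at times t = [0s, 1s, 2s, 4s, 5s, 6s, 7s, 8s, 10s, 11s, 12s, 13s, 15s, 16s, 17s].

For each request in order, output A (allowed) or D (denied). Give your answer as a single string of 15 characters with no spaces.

Tracking allowed requests in the window:
  req#1 t=0s: ALLOW
  req#2 t=1s: ALLOW
  req#3 t=2s: ALLOW
  req#4 t=4s: ALLOW
  req#5 t=5s: ALLOW
  req#6 t=6s: DENY
  req#7 t=7s: ALLOW
  req#8 t=8s: ALLOW
  req#9 t=10s: ALLOW
  req#10 t=11s: ALLOW
  req#11 t=12s: ALLOW
  req#12 t=13s: DENY
  req#13 t=15s: ALLOW
  req#14 t=16s: ALLOW
  req#15 t=17s: ALLOW

Answer: AAAAADAAAAADAAA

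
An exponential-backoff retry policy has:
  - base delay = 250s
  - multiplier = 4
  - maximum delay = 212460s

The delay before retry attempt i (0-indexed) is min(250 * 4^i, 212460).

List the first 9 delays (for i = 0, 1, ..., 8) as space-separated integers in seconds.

Answer: 250 1000 4000 16000 64000 212460 212460 212460 212460

Derivation:
Computing each delay:
  i=0: min(250*4^0, 212460) = 250
  i=1: min(250*4^1, 212460) = 1000
  i=2: min(250*4^2, 212460) = 4000
  i=3: min(250*4^3, 212460) = 16000
  i=4: min(250*4^4, 212460) = 64000
  i=5: min(250*4^5, 212460) = 212460
  i=6: min(250*4^6, 212460) = 212460
  i=7: min(250*4^7, 212460) = 212460
  i=8: min(250*4^8, 212460) = 212460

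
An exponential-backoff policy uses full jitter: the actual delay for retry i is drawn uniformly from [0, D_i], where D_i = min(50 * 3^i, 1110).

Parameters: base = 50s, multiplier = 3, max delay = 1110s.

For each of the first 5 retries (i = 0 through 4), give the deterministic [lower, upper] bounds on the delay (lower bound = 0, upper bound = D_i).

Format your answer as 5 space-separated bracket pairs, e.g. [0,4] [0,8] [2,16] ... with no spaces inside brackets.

Computing bounds per retry:
  i=0: D_i=min(50*3^0,1110)=50, bounds=[0,50]
  i=1: D_i=min(50*3^1,1110)=150, bounds=[0,150]
  i=2: D_i=min(50*3^2,1110)=450, bounds=[0,450]
  i=3: D_i=min(50*3^3,1110)=1110, bounds=[0,1110]
  i=4: D_i=min(50*3^4,1110)=1110, bounds=[0,1110]

Answer: [0,50] [0,150] [0,450] [0,1110] [0,1110]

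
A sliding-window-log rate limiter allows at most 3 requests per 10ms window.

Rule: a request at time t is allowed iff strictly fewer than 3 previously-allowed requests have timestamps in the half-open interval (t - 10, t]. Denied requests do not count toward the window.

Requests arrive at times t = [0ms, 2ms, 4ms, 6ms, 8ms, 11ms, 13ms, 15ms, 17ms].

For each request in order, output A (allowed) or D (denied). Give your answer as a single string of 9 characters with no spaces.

Answer: AAADDAAAD

Derivation:
Tracking allowed requests in the window:
  req#1 t=0ms: ALLOW
  req#2 t=2ms: ALLOW
  req#3 t=4ms: ALLOW
  req#4 t=6ms: DENY
  req#5 t=8ms: DENY
  req#6 t=11ms: ALLOW
  req#7 t=13ms: ALLOW
  req#8 t=15ms: ALLOW
  req#9 t=17ms: DENY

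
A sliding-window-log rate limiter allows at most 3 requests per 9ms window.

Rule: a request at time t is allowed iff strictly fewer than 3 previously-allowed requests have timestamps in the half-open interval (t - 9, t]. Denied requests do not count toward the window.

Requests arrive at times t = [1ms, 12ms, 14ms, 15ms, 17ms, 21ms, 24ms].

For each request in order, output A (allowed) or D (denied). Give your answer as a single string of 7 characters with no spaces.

Tracking allowed requests in the window:
  req#1 t=1ms: ALLOW
  req#2 t=12ms: ALLOW
  req#3 t=14ms: ALLOW
  req#4 t=15ms: ALLOW
  req#5 t=17ms: DENY
  req#6 t=21ms: ALLOW
  req#7 t=24ms: ALLOW

Answer: AAAADAA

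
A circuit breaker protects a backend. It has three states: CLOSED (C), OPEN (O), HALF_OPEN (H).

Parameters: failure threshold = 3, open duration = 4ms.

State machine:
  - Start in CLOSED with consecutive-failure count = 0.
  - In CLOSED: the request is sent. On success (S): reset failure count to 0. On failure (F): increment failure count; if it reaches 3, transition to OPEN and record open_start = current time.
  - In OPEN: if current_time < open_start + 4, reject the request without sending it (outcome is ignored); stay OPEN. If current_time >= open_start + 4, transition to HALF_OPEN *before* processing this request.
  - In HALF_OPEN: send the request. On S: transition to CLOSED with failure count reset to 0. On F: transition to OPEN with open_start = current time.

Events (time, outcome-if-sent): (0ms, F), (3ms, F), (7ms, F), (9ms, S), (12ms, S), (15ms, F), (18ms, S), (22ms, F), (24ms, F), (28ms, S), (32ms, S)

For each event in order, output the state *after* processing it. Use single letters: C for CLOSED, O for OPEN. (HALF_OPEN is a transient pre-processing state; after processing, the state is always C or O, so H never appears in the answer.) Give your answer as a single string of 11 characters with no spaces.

Answer: CCOOCCCCCCC

Derivation:
State after each event:
  event#1 t=0ms outcome=F: state=CLOSED
  event#2 t=3ms outcome=F: state=CLOSED
  event#3 t=7ms outcome=F: state=OPEN
  event#4 t=9ms outcome=S: state=OPEN
  event#5 t=12ms outcome=S: state=CLOSED
  event#6 t=15ms outcome=F: state=CLOSED
  event#7 t=18ms outcome=S: state=CLOSED
  event#8 t=22ms outcome=F: state=CLOSED
  event#9 t=24ms outcome=F: state=CLOSED
  event#10 t=28ms outcome=S: state=CLOSED
  event#11 t=32ms outcome=S: state=CLOSED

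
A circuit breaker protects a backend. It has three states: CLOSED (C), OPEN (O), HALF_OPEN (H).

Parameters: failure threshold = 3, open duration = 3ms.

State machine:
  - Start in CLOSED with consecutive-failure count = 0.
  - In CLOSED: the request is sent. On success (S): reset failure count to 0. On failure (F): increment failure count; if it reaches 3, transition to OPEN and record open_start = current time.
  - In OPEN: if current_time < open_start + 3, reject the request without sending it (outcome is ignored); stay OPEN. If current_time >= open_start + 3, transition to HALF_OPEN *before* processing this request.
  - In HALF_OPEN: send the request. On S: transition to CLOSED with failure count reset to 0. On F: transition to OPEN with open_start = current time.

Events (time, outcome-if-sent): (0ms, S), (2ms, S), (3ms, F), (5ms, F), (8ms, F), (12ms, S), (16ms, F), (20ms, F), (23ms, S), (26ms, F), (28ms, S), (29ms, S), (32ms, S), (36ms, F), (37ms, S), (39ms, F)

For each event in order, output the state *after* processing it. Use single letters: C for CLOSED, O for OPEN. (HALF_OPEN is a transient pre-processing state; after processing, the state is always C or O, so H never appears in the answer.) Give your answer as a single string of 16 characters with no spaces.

Answer: CCCCOCCCCCCCCCCC

Derivation:
State after each event:
  event#1 t=0ms outcome=S: state=CLOSED
  event#2 t=2ms outcome=S: state=CLOSED
  event#3 t=3ms outcome=F: state=CLOSED
  event#4 t=5ms outcome=F: state=CLOSED
  event#5 t=8ms outcome=F: state=OPEN
  event#6 t=12ms outcome=S: state=CLOSED
  event#7 t=16ms outcome=F: state=CLOSED
  event#8 t=20ms outcome=F: state=CLOSED
  event#9 t=23ms outcome=S: state=CLOSED
  event#10 t=26ms outcome=F: state=CLOSED
  event#11 t=28ms outcome=S: state=CLOSED
  event#12 t=29ms outcome=S: state=CLOSED
  event#13 t=32ms outcome=S: state=CLOSED
  event#14 t=36ms outcome=F: state=CLOSED
  event#15 t=37ms outcome=S: state=CLOSED
  event#16 t=39ms outcome=F: state=CLOSED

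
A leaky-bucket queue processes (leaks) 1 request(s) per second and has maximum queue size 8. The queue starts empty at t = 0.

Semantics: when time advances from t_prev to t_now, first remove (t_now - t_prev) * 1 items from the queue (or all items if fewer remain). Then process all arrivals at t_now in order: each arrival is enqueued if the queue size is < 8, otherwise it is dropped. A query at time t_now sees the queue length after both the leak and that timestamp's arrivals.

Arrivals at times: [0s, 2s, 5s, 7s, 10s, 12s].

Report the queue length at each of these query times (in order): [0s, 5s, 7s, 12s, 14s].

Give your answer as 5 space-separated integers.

Queue lengths at query times:
  query t=0s: backlog = 1
  query t=5s: backlog = 1
  query t=7s: backlog = 1
  query t=12s: backlog = 1
  query t=14s: backlog = 0

Answer: 1 1 1 1 0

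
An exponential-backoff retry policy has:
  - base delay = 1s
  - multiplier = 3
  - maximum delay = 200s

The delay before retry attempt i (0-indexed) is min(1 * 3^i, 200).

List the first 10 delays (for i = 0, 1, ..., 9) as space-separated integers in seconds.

Computing each delay:
  i=0: min(1*3^0, 200) = 1
  i=1: min(1*3^1, 200) = 3
  i=2: min(1*3^2, 200) = 9
  i=3: min(1*3^3, 200) = 27
  i=4: min(1*3^4, 200) = 81
  i=5: min(1*3^5, 200) = 200
  i=6: min(1*3^6, 200) = 200
  i=7: min(1*3^7, 200) = 200
  i=8: min(1*3^8, 200) = 200
  i=9: min(1*3^9, 200) = 200

Answer: 1 3 9 27 81 200 200 200 200 200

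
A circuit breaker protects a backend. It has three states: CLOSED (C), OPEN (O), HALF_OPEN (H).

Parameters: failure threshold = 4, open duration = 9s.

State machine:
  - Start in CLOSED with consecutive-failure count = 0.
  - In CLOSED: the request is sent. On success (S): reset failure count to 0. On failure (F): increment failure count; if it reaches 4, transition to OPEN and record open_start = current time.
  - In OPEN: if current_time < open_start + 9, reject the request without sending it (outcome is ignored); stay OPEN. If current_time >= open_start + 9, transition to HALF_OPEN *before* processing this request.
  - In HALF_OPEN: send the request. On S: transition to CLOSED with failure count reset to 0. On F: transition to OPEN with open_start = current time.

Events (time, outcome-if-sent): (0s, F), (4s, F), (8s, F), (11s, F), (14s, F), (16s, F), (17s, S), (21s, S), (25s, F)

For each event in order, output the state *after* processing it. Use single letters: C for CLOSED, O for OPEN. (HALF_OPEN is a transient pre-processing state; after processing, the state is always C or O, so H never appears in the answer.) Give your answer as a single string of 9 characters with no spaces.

Answer: CCCOOOOCC

Derivation:
State after each event:
  event#1 t=0s outcome=F: state=CLOSED
  event#2 t=4s outcome=F: state=CLOSED
  event#3 t=8s outcome=F: state=CLOSED
  event#4 t=11s outcome=F: state=OPEN
  event#5 t=14s outcome=F: state=OPEN
  event#6 t=16s outcome=F: state=OPEN
  event#7 t=17s outcome=S: state=OPEN
  event#8 t=21s outcome=S: state=CLOSED
  event#9 t=25s outcome=F: state=CLOSED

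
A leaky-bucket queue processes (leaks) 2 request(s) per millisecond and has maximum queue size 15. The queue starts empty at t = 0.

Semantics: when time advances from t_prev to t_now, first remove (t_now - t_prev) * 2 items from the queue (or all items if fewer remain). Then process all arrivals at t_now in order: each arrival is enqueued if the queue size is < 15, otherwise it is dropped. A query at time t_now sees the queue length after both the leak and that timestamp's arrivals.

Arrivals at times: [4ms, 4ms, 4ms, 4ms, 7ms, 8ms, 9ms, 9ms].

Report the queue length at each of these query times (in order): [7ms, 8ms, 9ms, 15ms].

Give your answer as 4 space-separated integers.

Answer: 1 1 2 0

Derivation:
Queue lengths at query times:
  query t=7ms: backlog = 1
  query t=8ms: backlog = 1
  query t=9ms: backlog = 2
  query t=15ms: backlog = 0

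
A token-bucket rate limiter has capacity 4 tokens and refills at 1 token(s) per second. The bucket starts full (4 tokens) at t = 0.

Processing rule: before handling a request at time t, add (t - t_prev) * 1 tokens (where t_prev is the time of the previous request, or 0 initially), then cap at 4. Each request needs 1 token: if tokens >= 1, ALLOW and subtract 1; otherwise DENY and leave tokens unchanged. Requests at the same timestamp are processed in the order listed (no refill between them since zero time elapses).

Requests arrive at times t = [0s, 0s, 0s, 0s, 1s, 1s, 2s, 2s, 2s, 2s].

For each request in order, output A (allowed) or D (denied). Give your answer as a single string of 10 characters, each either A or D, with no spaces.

Simulating step by step:
  req#1 t=0s: ALLOW
  req#2 t=0s: ALLOW
  req#3 t=0s: ALLOW
  req#4 t=0s: ALLOW
  req#5 t=1s: ALLOW
  req#6 t=1s: DENY
  req#7 t=2s: ALLOW
  req#8 t=2s: DENY
  req#9 t=2s: DENY
  req#10 t=2s: DENY

Answer: AAAAADADDD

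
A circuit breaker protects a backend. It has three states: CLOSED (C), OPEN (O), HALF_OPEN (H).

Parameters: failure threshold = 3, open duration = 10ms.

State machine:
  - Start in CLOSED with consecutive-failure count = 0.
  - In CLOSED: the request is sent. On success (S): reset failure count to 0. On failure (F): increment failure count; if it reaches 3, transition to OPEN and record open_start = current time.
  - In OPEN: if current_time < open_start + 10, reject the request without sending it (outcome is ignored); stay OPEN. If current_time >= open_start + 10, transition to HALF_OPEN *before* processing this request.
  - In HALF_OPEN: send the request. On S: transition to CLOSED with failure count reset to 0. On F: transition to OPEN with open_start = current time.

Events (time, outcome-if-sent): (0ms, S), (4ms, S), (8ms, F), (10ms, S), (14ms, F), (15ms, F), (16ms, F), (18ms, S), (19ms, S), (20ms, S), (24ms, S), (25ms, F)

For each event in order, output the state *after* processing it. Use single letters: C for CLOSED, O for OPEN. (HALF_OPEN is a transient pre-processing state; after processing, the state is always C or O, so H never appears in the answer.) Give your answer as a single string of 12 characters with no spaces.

State after each event:
  event#1 t=0ms outcome=S: state=CLOSED
  event#2 t=4ms outcome=S: state=CLOSED
  event#3 t=8ms outcome=F: state=CLOSED
  event#4 t=10ms outcome=S: state=CLOSED
  event#5 t=14ms outcome=F: state=CLOSED
  event#6 t=15ms outcome=F: state=CLOSED
  event#7 t=16ms outcome=F: state=OPEN
  event#8 t=18ms outcome=S: state=OPEN
  event#9 t=19ms outcome=S: state=OPEN
  event#10 t=20ms outcome=S: state=OPEN
  event#11 t=24ms outcome=S: state=OPEN
  event#12 t=25ms outcome=F: state=OPEN

Answer: CCCCCCOOOOOO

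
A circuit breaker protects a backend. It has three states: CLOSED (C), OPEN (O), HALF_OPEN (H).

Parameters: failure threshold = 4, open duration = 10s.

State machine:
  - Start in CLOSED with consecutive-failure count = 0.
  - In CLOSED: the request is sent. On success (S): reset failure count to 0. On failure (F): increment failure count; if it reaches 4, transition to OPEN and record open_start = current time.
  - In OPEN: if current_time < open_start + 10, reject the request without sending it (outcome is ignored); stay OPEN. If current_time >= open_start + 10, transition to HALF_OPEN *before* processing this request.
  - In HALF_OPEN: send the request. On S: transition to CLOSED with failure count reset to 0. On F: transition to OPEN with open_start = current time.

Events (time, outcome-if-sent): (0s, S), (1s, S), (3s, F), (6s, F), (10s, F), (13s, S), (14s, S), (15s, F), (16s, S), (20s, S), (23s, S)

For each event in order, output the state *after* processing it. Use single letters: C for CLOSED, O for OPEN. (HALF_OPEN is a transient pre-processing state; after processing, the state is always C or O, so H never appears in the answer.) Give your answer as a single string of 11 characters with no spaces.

Answer: CCCCCCCCCCC

Derivation:
State after each event:
  event#1 t=0s outcome=S: state=CLOSED
  event#2 t=1s outcome=S: state=CLOSED
  event#3 t=3s outcome=F: state=CLOSED
  event#4 t=6s outcome=F: state=CLOSED
  event#5 t=10s outcome=F: state=CLOSED
  event#6 t=13s outcome=S: state=CLOSED
  event#7 t=14s outcome=S: state=CLOSED
  event#8 t=15s outcome=F: state=CLOSED
  event#9 t=16s outcome=S: state=CLOSED
  event#10 t=20s outcome=S: state=CLOSED
  event#11 t=23s outcome=S: state=CLOSED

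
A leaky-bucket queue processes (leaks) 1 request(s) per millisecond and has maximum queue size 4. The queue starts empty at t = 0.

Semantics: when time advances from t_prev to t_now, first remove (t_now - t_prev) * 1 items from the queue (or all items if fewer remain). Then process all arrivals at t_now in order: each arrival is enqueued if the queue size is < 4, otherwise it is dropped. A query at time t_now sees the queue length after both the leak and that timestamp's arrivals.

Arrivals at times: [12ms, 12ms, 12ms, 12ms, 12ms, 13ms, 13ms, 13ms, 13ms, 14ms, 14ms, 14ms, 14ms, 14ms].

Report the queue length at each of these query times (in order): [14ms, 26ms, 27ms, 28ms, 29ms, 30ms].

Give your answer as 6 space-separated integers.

Queue lengths at query times:
  query t=14ms: backlog = 4
  query t=26ms: backlog = 0
  query t=27ms: backlog = 0
  query t=28ms: backlog = 0
  query t=29ms: backlog = 0
  query t=30ms: backlog = 0

Answer: 4 0 0 0 0 0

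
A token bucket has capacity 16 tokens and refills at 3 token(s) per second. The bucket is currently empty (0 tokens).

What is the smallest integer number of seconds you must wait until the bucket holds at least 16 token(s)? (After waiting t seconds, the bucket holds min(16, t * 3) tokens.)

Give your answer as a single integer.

Need t * 3 >= 16, so t >= 16/3.
Smallest integer t = ceil(16/3) = 6.

Answer: 6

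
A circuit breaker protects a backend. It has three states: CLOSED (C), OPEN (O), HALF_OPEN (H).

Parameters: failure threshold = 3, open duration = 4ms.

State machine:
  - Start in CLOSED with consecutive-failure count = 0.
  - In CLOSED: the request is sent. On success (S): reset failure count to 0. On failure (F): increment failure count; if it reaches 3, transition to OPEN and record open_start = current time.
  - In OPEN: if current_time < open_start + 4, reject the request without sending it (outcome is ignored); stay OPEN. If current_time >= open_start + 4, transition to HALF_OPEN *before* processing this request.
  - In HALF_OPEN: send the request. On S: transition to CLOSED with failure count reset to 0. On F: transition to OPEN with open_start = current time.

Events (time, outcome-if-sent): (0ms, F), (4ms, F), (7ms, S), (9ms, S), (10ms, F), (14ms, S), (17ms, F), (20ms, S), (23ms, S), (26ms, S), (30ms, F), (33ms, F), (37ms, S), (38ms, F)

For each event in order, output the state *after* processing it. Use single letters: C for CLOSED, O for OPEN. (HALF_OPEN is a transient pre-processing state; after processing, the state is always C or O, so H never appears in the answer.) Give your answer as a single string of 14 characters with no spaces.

Answer: CCCCCCCCCCCCCC

Derivation:
State after each event:
  event#1 t=0ms outcome=F: state=CLOSED
  event#2 t=4ms outcome=F: state=CLOSED
  event#3 t=7ms outcome=S: state=CLOSED
  event#4 t=9ms outcome=S: state=CLOSED
  event#5 t=10ms outcome=F: state=CLOSED
  event#6 t=14ms outcome=S: state=CLOSED
  event#7 t=17ms outcome=F: state=CLOSED
  event#8 t=20ms outcome=S: state=CLOSED
  event#9 t=23ms outcome=S: state=CLOSED
  event#10 t=26ms outcome=S: state=CLOSED
  event#11 t=30ms outcome=F: state=CLOSED
  event#12 t=33ms outcome=F: state=CLOSED
  event#13 t=37ms outcome=S: state=CLOSED
  event#14 t=38ms outcome=F: state=CLOSED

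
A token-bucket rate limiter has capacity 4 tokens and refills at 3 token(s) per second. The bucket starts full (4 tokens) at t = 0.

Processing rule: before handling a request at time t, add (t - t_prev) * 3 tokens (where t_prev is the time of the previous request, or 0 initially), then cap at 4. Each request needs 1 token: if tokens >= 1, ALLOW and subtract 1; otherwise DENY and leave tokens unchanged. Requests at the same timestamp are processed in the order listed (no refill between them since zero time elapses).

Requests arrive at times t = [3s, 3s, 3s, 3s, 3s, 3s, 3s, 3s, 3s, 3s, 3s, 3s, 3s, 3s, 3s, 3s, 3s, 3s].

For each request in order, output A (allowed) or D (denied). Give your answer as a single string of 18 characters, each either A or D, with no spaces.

Simulating step by step:
  req#1 t=3s: ALLOW
  req#2 t=3s: ALLOW
  req#3 t=3s: ALLOW
  req#4 t=3s: ALLOW
  req#5 t=3s: DENY
  req#6 t=3s: DENY
  req#7 t=3s: DENY
  req#8 t=3s: DENY
  req#9 t=3s: DENY
  req#10 t=3s: DENY
  req#11 t=3s: DENY
  req#12 t=3s: DENY
  req#13 t=3s: DENY
  req#14 t=3s: DENY
  req#15 t=3s: DENY
  req#16 t=3s: DENY
  req#17 t=3s: DENY
  req#18 t=3s: DENY

Answer: AAAADDDDDDDDDDDDDD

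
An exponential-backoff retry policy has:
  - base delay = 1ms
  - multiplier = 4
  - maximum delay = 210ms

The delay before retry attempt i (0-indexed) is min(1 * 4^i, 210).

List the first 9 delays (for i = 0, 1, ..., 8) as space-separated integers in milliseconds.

Computing each delay:
  i=0: min(1*4^0, 210) = 1
  i=1: min(1*4^1, 210) = 4
  i=2: min(1*4^2, 210) = 16
  i=3: min(1*4^3, 210) = 64
  i=4: min(1*4^4, 210) = 210
  i=5: min(1*4^5, 210) = 210
  i=6: min(1*4^6, 210) = 210
  i=7: min(1*4^7, 210) = 210
  i=8: min(1*4^8, 210) = 210

Answer: 1 4 16 64 210 210 210 210 210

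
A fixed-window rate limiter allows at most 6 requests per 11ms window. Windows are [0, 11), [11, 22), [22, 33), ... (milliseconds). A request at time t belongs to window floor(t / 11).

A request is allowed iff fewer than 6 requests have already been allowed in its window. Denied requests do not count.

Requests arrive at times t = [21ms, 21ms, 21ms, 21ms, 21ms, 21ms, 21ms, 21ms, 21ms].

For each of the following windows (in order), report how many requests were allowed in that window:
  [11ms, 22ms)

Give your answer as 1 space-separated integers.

Processing requests:
  req#1 t=21ms (window 1): ALLOW
  req#2 t=21ms (window 1): ALLOW
  req#3 t=21ms (window 1): ALLOW
  req#4 t=21ms (window 1): ALLOW
  req#5 t=21ms (window 1): ALLOW
  req#6 t=21ms (window 1): ALLOW
  req#7 t=21ms (window 1): DENY
  req#8 t=21ms (window 1): DENY
  req#9 t=21ms (window 1): DENY

Allowed counts by window: 6

Answer: 6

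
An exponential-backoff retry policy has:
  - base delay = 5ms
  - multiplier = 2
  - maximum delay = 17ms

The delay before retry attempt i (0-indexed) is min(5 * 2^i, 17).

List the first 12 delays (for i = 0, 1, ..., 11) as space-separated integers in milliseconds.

Answer: 5 10 17 17 17 17 17 17 17 17 17 17

Derivation:
Computing each delay:
  i=0: min(5*2^0, 17) = 5
  i=1: min(5*2^1, 17) = 10
  i=2: min(5*2^2, 17) = 17
  i=3: min(5*2^3, 17) = 17
  i=4: min(5*2^4, 17) = 17
  i=5: min(5*2^5, 17) = 17
  i=6: min(5*2^6, 17) = 17
  i=7: min(5*2^7, 17) = 17
  i=8: min(5*2^8, 17) = 17
  i=9: min(5*2^9, 17) = 17
  i=10: min(5*2^10, 17) = 17
  i=11: min(5*2^11, 17) = 17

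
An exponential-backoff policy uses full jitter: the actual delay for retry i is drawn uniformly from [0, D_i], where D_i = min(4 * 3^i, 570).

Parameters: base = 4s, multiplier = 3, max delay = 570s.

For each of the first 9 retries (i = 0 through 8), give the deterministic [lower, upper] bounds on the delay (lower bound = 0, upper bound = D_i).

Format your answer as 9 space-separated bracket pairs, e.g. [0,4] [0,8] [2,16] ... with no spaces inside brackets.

Computing bounds per retry:
  i=0: D_i=min(4*3^0,570)=4, bounds=[0,4]
  i=1: D_i=min(4*3^1,570)=12, bounds=[0,12]
  i=2: D_i=min(4*3^2,570)=36, bounds=[0,36]
  i=3: D_i=min(4*3^3,570)=108, bounds=[0,108]
  i=4: D_i=min(4*3^4,570)=324, bounds=[0,324]
  i=5: D_i=min(4*3^5,570)=570, bounds=[0,570]
  i=6: D_i=min(4*3^6,570)=570, bounds=[0,570]
  i=7: D_i=min(4*3^7,570)=570, bounds=[0,570]
  i=8: D_i=min(4*3^8,570)=570, bounds=[0,570]

Answer: [0,4] [0,12] [0,36] [0,108] [0,324] [0,570] [0,570] [0,570] [0,570]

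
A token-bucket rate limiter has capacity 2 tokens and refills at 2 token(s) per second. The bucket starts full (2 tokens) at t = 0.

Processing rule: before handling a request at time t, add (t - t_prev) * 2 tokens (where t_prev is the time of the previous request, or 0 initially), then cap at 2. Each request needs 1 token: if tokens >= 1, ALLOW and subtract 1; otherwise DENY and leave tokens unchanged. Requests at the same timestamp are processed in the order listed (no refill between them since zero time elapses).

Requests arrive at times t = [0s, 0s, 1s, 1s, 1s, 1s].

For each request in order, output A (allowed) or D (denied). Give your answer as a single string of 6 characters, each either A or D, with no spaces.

Simulating step by step:
  req#1 t=0s: ALLOW
  req#2 t=0s: ALLOW
  req#3 t=1s: ALLOW
  req#4 t=1s: ALLOW
  req#5 t=1s: DENY
  req#6 t=1s: DENY

Answer: AAAADD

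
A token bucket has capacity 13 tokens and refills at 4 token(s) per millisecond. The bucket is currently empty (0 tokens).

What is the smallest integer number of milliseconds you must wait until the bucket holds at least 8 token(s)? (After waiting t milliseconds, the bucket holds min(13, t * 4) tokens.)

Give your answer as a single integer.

Need t * 4 >= 8, so t >= 8/4.
Smallest integer t = ceil(8/4) = 2.

Answer: 2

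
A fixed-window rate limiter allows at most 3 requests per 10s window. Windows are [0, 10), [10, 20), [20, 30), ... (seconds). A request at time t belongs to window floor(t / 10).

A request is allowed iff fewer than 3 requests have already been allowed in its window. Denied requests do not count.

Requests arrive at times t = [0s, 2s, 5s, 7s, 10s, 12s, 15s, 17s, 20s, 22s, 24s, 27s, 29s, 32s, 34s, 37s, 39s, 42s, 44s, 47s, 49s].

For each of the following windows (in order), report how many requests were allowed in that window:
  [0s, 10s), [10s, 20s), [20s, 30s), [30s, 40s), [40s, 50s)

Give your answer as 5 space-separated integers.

Processing requests:
  req#1 t=0s (window 0): ALLOW
  req#2 t=2s (window 0): ALLOW
  req#3 t=5s (window 0): ALLOW
  req#4 t=7s (window 0): DENY
  req#5 t=10s (window 1): ALLOW
  req#6 t=12s (window 1): ALLOW
  req#7 t=15s (window 1): ALLOW
  req#8 t=17s (window 1): DENY
  req#9 t=20s (window 2): ALLOW
  req#10 t=22s (window 2): ALLOW
  req#11 t=24s (window 2): ALLOW
  req#12 t=27s (window 2): DENY
  req#13 t=29s (window 2): DENY
  req#14 t=32s (window 3): ALLOW
  req#15 t=34s (window 3): ALLOW
  req#16 t=37s (window 3): ALLOW
  req#17 t=39s (window 3): DENY
  req#18 t=42s (window 4): ALLOW
  req#19 t=44s (window 4): ALLOW
  req#20 t=47s (window 4): ALLOW
  req#21 t=49s (window 4): DENY

Allowed counts by window: 3 3 3 3 3

Answer: 3 3 3 3 3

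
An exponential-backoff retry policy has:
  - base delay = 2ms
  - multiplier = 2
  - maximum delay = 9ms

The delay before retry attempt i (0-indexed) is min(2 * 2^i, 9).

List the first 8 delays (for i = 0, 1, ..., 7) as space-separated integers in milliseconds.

Computing each delay:
  i=0: min(2*2^0, 9) = 2
  i=1: min(2*2^1, 9) = 4
  i=2: min(2*2^2, 9) = 8
  i=3: min(2*2^3, 9) = 9
  i=4: min(2*2^4, 9) = 9
  i=5: min(2*2^5, 9) = 9
  i=6: min(2*2^6, 9) = 9
  i=7: min(2*2^7, 9) = 9

Answer: 2 4 8 9 9 9 9 9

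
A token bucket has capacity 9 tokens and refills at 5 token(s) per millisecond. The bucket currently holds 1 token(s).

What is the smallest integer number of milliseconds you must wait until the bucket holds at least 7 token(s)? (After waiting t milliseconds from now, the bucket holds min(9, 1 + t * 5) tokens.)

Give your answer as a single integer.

Need 1 + t * 5 >= 7, so t >= 6/5.
Smallest integer t = ceil(6/5) = 2.

Answer: 2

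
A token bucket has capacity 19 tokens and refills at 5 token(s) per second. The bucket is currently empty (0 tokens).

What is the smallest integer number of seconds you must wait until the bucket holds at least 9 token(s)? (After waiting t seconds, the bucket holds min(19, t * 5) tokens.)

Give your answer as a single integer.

Need t * 5 >= 9, so t >= 9/5.
Smallest integer t = ceil(9/5) = 2.

Answer: 2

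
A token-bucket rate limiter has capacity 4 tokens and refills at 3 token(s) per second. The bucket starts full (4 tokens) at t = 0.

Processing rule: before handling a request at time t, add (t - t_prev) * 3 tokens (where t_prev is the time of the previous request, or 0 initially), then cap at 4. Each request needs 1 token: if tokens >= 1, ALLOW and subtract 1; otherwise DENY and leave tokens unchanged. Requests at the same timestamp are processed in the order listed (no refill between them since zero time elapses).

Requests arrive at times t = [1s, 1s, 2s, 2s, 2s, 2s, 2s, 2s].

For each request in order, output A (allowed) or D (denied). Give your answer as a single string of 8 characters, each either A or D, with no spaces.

Answer: AAAAAADD

Derivation:
Simulating step by step:
  req#1 t=1s: ALLOW
  req#2 t=1s: ALLOW
  req#3 t=2s: ALLOW
  req#4 t=2s: ALLOW
  req#5 t=2s: ALLOW
  req#6 t=2s: ALLOW
  req#7 t=2s: DENY
  req#8 t=2s: DENY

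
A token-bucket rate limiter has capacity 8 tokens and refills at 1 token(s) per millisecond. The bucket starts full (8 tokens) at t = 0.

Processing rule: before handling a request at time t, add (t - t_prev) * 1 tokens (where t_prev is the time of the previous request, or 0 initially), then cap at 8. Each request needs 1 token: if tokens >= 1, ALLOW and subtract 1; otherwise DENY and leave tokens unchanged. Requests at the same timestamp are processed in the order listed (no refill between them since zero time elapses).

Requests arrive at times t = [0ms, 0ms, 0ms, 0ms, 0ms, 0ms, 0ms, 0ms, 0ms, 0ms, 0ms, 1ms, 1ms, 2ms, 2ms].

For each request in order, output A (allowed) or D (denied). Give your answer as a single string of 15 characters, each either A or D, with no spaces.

Simulating step by step:
  req#1 t=0ms: ALLOW
  req#2 t=0ms: ALLOW
  req#3 t=0ms: ALLOW
  req#4 t=0ms: ALLOW
  req#5 t=0ms: ALLOW
  req#6 t=0ms: ALLOW
  req#7 t=0ms: ALLOW
  req#8 t=0ms: ALLOW
  req#9 t=0ms: DENY
  req#10 t=0ms: DENY
  req#11 t=0ms: DENY
  req#12 t=1ms: ALLOW
  req#13 t=1ms: DENY
  req#14 t=2ms: ALLOW
  req#15 t=2ms: DENY

Answer: AAAAAAAADDDADAD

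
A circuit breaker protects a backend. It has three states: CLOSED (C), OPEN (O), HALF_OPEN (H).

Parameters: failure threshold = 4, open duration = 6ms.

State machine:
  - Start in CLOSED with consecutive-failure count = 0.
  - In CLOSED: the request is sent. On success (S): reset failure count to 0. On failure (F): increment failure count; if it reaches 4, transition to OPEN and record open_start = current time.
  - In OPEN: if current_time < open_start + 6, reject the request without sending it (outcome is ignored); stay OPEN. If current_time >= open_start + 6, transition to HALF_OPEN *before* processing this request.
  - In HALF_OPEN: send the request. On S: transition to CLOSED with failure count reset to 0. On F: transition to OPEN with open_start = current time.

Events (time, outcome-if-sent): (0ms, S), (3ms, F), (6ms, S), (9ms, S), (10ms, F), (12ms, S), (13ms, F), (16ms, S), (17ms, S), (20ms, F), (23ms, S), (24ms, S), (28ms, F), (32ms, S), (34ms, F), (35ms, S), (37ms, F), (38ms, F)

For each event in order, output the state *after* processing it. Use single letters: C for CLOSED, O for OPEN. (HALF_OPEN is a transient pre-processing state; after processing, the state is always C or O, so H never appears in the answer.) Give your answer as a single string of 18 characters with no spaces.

State after each event:
  event#1 t=0ms outcome=S: state=CLOSED
  event#2 t=3ms outcome=F: state=CLOSED
  event#3 t=6ms outcome=S: state=CLOSED
  event#4 t=9ms outcome=S: state=CLOSED
  event#5 t=10ms outcome=F: state=CLOSED
  event#6 t=12ms outcome=S: state=CLOSED
  event#7 t=13ms outcome=F: state=CLOSED
  event#8 t=16ms outcome=S: state=CLOSED
  event#9 t=17ms outcome=S: state=CLOSED
  event#10 t=20ms outcome=F: state=CLOSED
  event#11 t=23ms outcome=S: state=CLOSED
  event#12 t=24ms outcome=S: state=CLOSED
  event#13 t=28ms outcome=F: state=CLOSED
  event#14 t=32ms outcome=S: state=CLOSED
  event#15 t=34ms outcome=F: state=CLOSED
  event#16 t=35ms outcome=S: state=CLOSED
  event#17 t=37ms outcome=F: state=CLOSED
  event#18 t=38ms outcome=F: state=CLOSED

Answer: CCCCCCCCCCCCCCCCCC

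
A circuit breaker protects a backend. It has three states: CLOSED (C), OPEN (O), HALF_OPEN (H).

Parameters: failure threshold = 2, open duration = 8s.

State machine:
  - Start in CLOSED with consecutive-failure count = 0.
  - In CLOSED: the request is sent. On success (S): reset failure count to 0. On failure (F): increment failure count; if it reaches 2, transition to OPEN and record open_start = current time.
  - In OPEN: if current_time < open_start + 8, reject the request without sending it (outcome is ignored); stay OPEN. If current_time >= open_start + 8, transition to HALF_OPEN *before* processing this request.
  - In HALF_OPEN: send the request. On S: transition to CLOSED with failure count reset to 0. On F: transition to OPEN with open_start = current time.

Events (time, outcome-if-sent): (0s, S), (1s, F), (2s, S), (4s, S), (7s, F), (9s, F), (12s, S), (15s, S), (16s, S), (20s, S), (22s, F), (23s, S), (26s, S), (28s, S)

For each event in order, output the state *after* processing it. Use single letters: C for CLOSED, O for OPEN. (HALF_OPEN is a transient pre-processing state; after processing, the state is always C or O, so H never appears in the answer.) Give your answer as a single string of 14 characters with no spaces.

Answer: CCCCCOOOOCCCCC

Derivation:
State after each event:
  event#1 t=0s outcome=S: state=CLOSED
  event#2 t=1s outcome=F: state=CLOSED
  event#3 t=2s outcome=S: state=CLOSED
  event#4 t=4s outcome=S: state=CLOSED
  event#5 t=7s outcome=F: state=CLOSED
  event#6 t=9s outcome=F: state=OPEN
  event#7 t=12s outcome=S: state=OPEN
  event#8 t=15s outcome=S: state=OPEN
  event#9 t=16s outcome=S: state=OPEN
  event#10 t=20s outcome=S: state=CLOSED
  event#11 t=22s outcome=F: state=CLOSED
  event#12 t=23s outcome=S: state=CLOSED
  event#13 t=26s outcome=S: state=CLOSED
  event#14 t=28s outcome=S: state=CLOSED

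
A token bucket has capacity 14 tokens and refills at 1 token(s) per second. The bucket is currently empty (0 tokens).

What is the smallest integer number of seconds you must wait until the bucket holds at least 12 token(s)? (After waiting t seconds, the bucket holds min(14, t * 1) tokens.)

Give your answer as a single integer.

Answer: 12

Derivation:
Need t * 1 >= 12, so t >= 12/1.
Smallest integer t = ceil(12/1) = 12.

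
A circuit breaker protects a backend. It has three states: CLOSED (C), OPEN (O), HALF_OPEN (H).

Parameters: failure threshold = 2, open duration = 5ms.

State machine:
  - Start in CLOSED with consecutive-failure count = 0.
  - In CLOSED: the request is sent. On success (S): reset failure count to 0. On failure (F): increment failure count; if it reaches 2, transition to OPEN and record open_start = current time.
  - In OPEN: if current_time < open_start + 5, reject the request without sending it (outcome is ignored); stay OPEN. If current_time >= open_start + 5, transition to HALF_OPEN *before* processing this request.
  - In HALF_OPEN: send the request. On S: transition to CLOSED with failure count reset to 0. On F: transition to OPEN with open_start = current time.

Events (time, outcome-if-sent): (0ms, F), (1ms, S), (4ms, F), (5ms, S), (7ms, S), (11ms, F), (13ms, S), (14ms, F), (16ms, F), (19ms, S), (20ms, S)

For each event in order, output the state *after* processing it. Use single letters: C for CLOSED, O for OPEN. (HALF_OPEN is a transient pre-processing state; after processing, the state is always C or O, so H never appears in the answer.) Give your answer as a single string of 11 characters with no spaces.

Answer: CCCCCCCCOOO

Derivation:
State after each event:
  event#1 t=0ms outcome=F: state=CLOSED
  event#2 t=1ms outcome=S: state=CLOSED
  event#3 t=4ms outcome=F: state=CLOSED
  event#4 t=5ms outcome=S: state=CLOSED
  event#5 t=7ms outcome=S: state=CLOSED
  event#6 t=11ms outcome=F: state=CLOSED
  event#7 t=13ms outcome=S: state=CLOSED
  event#8 t=14ms outcome=F: state=CLOSED
  event#9 t=16ms outcome=F: state=OPEN
  event#10 t=19ms outcome=S: state=OPEN
  event#11 t=20ms outcome=S: state=OPEN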